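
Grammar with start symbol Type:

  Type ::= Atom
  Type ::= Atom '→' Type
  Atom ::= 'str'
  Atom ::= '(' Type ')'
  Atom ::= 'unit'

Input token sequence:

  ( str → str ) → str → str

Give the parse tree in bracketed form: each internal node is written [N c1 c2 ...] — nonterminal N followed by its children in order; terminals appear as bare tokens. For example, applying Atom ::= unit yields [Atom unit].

Type
Atom → Type
( Type ) → Type
( Atom → Type ) → Type
( str → Type ) → Type
( str → Atom ) → Type
( str → str ) → Type
( str → str ) → Atom → Type
( str → str ) → str → Type
( str → str ) → str → Atom
( str → str ) → str → str

[Type [Atom ( [Type [Atom str] → [Type [Atom str]]] )] → [Type [Atom str] → [Type [Atom str]]]]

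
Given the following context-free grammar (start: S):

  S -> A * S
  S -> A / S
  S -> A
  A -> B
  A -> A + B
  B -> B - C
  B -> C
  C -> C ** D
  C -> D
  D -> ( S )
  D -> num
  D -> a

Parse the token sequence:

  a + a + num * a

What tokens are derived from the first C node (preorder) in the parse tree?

[S [A [A [A [B [C [D a]]]] + [B [C [D a]]]] + [B [C [D num]]]] * [S [A [B [C [D a]]]]]]

a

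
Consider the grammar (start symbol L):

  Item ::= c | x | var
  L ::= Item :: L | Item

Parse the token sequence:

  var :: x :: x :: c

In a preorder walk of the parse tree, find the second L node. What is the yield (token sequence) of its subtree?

x :: x :: c

[L [Item var] :: [L [Item x] :: [L [Item x] :: [L [Item c]]]]]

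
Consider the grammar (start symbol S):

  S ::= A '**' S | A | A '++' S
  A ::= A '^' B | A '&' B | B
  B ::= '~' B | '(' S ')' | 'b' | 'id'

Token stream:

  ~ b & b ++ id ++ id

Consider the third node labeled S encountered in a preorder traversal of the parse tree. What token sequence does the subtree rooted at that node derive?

id

[S [A [A [B ~ [B b]]] & [B b]] ++ [S [A [B id]] ++ [S [A [B id]]]]]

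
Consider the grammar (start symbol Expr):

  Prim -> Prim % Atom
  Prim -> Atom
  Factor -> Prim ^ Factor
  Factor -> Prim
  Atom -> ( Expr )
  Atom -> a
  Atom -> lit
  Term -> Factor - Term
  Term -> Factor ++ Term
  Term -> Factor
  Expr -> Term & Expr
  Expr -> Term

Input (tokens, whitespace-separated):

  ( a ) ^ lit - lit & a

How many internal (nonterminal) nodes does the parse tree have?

22

[Expr [Term [Factor [Prim [Atom ( [Expr [Term [Factor [Prim [Atom a]]]]] )]] ^ [Factor [Prim [Atom lit]]]] - [Term [Factor [Prim [Atom lit]]]]] & [Expr [Term [Factor [Prim [Atom a]]]]]]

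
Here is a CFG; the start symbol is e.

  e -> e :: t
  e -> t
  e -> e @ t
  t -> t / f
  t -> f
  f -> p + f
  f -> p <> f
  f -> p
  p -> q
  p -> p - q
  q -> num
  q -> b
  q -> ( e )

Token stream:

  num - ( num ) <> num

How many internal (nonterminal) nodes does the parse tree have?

15

[e [t [f [p [p [q num]] - [q ( [e [t [f [p [q num]]]]] )]] <> [f [p [q num]]]]]]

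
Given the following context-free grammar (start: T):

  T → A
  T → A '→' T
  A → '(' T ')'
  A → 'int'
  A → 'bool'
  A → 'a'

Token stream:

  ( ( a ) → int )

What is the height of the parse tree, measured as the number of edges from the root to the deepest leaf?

6

[T [A ( [T [A ( [T [A a]] )] → [T [A int]]] )]]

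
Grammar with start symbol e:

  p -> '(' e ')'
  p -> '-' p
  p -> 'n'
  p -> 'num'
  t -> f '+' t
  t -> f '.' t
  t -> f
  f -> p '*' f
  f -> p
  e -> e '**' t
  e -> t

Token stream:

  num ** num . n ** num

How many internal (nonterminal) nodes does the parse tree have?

[e [e [e [t [f [p num]]]] ** [t [f [p num]] . [t [f [p n]]]]] ** [t [f [p num]]]]

15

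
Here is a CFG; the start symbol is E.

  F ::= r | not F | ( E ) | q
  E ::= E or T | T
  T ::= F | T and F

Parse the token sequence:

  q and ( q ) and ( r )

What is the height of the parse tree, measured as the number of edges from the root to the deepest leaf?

[E [T [T [T [F q]] and [F ( [E [T [F q]]] )]] and [F ( [E [T [F r]]] )]]]

7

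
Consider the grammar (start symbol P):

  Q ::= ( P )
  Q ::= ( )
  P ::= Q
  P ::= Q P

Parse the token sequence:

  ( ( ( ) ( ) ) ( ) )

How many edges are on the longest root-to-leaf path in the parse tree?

7

[P [Q ( [P [Q ( [P [Q ( )] [P [Q ( )]]] )] [P [Q ( )]]] )]]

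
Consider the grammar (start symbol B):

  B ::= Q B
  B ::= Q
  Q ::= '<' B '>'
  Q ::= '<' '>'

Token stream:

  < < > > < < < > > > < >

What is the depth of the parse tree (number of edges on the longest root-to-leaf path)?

7

[B [Q < [B [Q < >]] >] [B [Q < [B [Q < [B [Q < >]] >]] >] [B [Q < >]]]]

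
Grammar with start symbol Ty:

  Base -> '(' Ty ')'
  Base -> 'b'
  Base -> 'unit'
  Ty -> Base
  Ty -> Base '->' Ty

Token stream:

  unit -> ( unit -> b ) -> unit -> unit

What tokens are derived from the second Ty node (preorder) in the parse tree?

( unit -> b ) -> unit -> unit

[Ty [Base unit] -> [Ty [Base ( [Ty [Base unit] -> [Ty [Base b]]] )] -> [Ty [Base unit] -> [Ty [Base unit]]]]]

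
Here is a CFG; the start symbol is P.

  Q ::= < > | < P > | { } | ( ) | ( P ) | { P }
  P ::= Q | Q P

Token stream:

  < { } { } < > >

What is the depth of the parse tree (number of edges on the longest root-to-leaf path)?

[P [Q < [P [Q { }] [P [Q { }] [P [Q < >]]]] >]]

6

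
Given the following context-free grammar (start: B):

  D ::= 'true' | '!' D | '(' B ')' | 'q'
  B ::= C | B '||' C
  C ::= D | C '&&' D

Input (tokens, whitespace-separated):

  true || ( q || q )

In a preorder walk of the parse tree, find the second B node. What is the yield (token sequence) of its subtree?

[B [B [C [D true]]] || [C [D ( [B [B [C [D q]]] || [C [D q]]] )]]]

true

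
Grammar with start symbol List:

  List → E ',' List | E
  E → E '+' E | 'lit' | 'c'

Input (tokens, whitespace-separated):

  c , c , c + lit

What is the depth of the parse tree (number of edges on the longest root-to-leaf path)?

5

[List [E c] , [List [E c] , [List [E [E c] + [E lit]]]]]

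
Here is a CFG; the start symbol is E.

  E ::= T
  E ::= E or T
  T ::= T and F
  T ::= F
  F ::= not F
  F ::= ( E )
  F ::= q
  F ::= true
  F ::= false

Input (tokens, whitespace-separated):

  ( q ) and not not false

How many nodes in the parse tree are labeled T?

[E [T [T [F ( [E [T [F q]]] )]] and [F not [F not [F false]]]]]

3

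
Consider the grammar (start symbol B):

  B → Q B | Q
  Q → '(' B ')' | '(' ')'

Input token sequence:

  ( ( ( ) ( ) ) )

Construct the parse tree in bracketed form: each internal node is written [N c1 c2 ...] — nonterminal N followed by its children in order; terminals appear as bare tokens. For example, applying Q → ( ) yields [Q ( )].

[B [Q ( [B [Q ( [B [Q ( )] [B [Q ( )]]] )]] )]]

B
Q
( B )
( Q )
( ( B ) )
( ( Q B ) )
( ( ( ) B ) )
( ( ( ) Q ) )
( ( ( ) ( ) ) )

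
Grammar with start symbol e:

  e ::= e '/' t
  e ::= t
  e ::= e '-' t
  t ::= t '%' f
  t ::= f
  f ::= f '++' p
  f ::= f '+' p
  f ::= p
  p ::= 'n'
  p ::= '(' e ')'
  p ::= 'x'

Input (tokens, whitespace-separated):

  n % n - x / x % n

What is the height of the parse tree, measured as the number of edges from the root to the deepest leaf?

7

[e [e [e [t [t [f [p n]]] % [f [p n]]]] - [t [f [p x]]]] / [t [t [f [p x]]] % [f [p n]]]]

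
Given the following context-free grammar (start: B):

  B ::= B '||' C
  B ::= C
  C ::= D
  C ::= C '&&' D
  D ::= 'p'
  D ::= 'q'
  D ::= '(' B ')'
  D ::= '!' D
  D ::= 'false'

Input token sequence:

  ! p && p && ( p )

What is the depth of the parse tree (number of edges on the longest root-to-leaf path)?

6

[B [C [C [C [D ! [D p]]] && [D p]] && [D ( [B [C [D p]]] )]]]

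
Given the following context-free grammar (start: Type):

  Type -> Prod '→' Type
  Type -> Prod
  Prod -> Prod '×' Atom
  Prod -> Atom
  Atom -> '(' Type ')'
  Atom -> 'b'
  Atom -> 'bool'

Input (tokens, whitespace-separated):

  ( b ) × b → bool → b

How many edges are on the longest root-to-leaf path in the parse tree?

7

[Type [Prod [Prod [Atom ( [Type [Prod [Atom b]]] )]] × [Atom b]] → [Type [Prod [Atom bool]] → [Type [Prod [Atom b]]]]]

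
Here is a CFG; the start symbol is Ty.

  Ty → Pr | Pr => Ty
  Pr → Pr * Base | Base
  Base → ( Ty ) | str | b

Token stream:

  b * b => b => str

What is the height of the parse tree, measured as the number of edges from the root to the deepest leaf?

[Ty [Pr [Pr [Base b]] * [Base b]] => [Ty [Pr [Base b]] => [Ty [Pr [Base str]]]]]

5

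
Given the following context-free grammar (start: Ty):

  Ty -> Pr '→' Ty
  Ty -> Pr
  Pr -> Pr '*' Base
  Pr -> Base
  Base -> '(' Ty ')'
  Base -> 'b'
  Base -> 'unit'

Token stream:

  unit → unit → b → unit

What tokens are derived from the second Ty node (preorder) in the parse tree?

unit → b → unit

[Ty [Pr [Base unit]] → [Ty [Pr [Base unit]] → [Ty [Pr [Base b]] → [Ty [Pr [Base unit]]]]]]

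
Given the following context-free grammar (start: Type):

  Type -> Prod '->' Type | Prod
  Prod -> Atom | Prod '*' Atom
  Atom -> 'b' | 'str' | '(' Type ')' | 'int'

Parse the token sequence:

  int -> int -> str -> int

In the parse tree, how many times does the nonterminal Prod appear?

[Type [Prod [Atom int]] -> [Type [Prod [Atom int]] -> [Type [Prod [Atom str]] -> [Type [Prod [Atom int]]]]]]

4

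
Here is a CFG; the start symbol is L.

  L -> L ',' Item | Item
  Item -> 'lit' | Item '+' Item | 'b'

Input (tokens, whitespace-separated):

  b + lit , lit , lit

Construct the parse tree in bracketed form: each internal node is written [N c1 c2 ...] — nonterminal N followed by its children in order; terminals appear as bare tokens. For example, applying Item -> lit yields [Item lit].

[L [L [L [Item [Item b] + [Item lit]]] , [Item lit]] , [Item lit]]

L
L , Item
L , Item , Item
Item , Item , Item
Item + Item , Item , Item
b + Item , Item , Item
b + lit , Item , Item
b + lit , lit , Item
b + lit , lit , lit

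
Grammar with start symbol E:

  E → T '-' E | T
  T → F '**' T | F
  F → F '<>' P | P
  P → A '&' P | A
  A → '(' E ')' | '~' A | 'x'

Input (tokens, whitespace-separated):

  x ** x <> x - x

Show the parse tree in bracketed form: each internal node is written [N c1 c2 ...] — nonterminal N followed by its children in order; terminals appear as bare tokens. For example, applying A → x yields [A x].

E
T - E
F ** T - E
P ** T - E
A ** T - E
x ** T - E
x ** F - E
x ** F <> P - E
x ** P <> P - E
x ** A <> P - E
x ** x <> P - E
x ** x <> A - E
x ** x <> x - E
x ** x <> x - T
x ** x <> x - F
x ** x <> x - P
x ** x <> x - A
x ** x <> x - x

[E [T [F [P [A x]]] ** [T [F [F [P [A x]]] <> [P [A x]]]]] - [E [T [F [P [A x]]]]]]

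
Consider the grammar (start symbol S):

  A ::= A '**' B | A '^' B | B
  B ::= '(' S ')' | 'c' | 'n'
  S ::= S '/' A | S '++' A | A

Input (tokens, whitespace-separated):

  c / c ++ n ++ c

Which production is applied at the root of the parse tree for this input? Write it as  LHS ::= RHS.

S ::= S '++' A

[S [S [S [S [A [B c]]] / [A [B c]]] ++ [A [B n]]] ++ [A [B c]]]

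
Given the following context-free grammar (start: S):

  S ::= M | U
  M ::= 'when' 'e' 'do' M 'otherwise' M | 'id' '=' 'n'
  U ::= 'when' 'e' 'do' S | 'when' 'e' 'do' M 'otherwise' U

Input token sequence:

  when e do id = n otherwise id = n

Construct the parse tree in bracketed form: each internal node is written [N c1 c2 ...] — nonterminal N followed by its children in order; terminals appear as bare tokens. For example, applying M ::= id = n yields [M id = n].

S
M
when e do M otherwise M
when e do id = n otherwise M
when e do id = n otherwise id = n

[S [M when e do [M id = n] otherwise [M id = n]]]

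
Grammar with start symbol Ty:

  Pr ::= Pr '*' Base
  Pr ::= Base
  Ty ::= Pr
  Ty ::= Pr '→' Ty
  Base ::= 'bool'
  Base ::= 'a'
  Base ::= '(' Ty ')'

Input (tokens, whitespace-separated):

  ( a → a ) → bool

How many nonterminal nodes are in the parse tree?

12

[Ty [Pr [Base ( [Ty [Pr [Base a]] → [Ty [Pr [Base a]]]] )]] → [Ty [Pr [Base bool]]]]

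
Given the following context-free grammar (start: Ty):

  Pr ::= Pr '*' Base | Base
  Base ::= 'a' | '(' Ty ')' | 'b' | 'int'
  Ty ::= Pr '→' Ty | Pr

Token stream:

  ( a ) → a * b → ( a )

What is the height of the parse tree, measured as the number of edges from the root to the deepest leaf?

[Ty [Pr [Base ( [Ty [Pr [Base a]]] )]] → [Ty [Pr [Pr [Base a]] * [Base b]] → [Ty [Pr [Base ( [Ty [Pr [Base a]]] )]]]]]

8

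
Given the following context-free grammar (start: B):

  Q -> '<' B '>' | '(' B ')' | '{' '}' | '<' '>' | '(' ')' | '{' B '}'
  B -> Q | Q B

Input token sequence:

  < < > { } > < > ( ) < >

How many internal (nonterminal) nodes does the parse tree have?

12

[B [Q < [B [Q < >] [B [Q { }]]] >] [B [Q < >] [B [Q ( )] [B [Q < >]]]]]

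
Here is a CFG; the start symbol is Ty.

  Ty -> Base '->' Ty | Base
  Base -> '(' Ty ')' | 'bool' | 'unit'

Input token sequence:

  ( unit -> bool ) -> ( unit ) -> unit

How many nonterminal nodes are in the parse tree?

12

[Ty [Base ( [Ty [Base unit] -> [Ty [Base bool]]] )] -> [Ty [Base ( [Ty [Base unit]] )] -> [Ty [Base unit]]]]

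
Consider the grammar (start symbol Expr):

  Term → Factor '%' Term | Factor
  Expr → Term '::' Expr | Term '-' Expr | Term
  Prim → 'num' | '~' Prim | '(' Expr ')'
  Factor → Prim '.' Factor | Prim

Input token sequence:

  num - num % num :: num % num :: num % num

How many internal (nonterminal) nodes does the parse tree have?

[Expr [Term [Factor [Prim num]]] - [Expr [Term [Factor [Prim num]] % [Term [Factor [Prim num]]]] :: [Expr [Term [Factor [Prim num]] % [Term [Factor [Prim num]]]] :: [Expr [Term [Factor [Prim num]] % [Term [Factor [Prim num]]]]]]]]

25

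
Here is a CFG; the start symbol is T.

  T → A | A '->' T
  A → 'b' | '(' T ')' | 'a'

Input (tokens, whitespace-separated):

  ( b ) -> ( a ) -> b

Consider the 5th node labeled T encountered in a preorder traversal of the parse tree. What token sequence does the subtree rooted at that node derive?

[T [A ( [T [A b]] )] -> [T [A ( [T [A a]] )] -> [T [A b]]]]

b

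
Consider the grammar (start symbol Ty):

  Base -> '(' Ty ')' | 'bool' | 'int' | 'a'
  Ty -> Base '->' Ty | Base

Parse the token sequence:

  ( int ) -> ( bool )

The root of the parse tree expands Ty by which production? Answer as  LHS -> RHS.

[Ty [Base ( [Ty [Base int]] )] -> [Ty [Base ( [Ty [Base bool]] )]]]

Ty -> Base '->' Ty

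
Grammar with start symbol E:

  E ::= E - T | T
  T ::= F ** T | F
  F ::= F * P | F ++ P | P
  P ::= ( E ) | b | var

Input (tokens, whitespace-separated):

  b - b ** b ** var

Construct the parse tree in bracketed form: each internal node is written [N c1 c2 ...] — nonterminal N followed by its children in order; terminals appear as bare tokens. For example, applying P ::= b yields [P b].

E
E - T
T - T
F - T
P - T
b - T
b - F ** T
b - P ** T
b - b ** T
b - b ** F ** T
b - b ** P ** T
b - b ** b ** T
b - b ** b ** F
b - b ** b ** P
b - b ** b ** var

[E [E [T [F [P b]]]] - [T [F [P b]] ** [T [F [P b]] ** [T [F [P var]]]]]]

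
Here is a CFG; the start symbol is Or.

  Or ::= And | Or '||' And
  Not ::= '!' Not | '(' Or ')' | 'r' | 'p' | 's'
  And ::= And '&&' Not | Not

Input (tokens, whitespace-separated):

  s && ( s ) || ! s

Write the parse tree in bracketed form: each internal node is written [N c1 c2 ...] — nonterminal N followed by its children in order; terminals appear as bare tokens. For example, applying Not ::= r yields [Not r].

Or
Or || And
And || And
And && Not || And
Not && Not || And
s && Not || And
s && ( Or ) || And
s && ( And ) || And
s && ( Not ) || And
s && ( s ) || And
s && ( s ) || Not
s && ( s ) || ! Not
s && ( s ) || ! s

[Or [Or [And [And [Not s]] && [Not ( [Or [And [Not s]]] )]]] || [And [Not ! [Not s]]]]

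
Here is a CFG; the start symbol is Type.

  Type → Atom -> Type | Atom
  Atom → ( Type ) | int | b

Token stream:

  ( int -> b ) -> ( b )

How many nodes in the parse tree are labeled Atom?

[Type [Atom ( [Type [Atom int] -> [Type [Atom b]]] )] -> [Type [Atom ( [Type [Atom b]] )]]]

5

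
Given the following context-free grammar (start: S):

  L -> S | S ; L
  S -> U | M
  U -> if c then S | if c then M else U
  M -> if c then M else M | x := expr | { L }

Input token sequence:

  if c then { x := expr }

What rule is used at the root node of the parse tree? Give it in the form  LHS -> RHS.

S -> U

[S [U if c then [S [M { [L [S [M x := expr]]] }]]]]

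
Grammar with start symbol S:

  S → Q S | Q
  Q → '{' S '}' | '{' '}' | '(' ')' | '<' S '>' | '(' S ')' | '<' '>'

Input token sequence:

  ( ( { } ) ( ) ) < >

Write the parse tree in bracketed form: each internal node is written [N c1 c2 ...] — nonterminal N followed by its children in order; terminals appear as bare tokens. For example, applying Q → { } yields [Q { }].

[S [Q ( [S [Q ( [S [Q { }]] )] [S [Q ( )]]] )] [S [Q < >]]]

S
Q S
( S ) S
( Q S ) S
( ( S ) S ) S
( ( Q ) S ) S
( ( { } ) S ) S
( ( { } ) Q ) S
( ( { } ) ( ) ) S
( ( { } ) ( ) ) Q
( ( { } ) ( ) ) < >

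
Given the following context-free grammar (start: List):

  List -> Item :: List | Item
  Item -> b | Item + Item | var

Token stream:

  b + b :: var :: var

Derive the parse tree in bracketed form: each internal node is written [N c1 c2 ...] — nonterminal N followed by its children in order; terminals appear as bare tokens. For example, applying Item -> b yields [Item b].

[List [Item [Item b] + [Item b]] :: [List [Item var] :: [List [Item var]]]]

List
Item :: List
Item + Item :: List
b + Item :: List
b + b :: List
b + b :: Item :: List
b + b :: var :: List
b + b :: var :: Item
b + b :: var :: var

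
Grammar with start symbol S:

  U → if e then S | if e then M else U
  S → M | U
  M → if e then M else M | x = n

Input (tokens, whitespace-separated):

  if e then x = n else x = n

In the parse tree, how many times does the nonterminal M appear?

3

[S [M if e then [M x = n] else [M x = n]]]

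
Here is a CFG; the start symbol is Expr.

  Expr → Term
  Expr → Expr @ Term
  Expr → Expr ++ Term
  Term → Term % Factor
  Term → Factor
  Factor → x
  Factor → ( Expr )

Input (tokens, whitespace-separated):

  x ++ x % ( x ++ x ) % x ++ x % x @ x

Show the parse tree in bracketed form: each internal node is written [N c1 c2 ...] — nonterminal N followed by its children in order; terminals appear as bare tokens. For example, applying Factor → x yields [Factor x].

[Expr [Expr [Expr [Expr [Term [Factor x]]] ++ [Term [Term [Term [Factor x]] % [Factor ( [Expr [Expr [Term [Factor x]]] ++ [Term [Factor x]]] )]] % [Factor x]]] ++ [Term [Term [Factor x]] % [Factor x]]] @ [Term [Factor x]]]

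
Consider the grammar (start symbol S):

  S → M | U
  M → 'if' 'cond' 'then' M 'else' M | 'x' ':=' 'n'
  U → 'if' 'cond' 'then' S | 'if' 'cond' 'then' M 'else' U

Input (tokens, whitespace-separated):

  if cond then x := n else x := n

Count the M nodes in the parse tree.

3

[S [M if cond then [M x := n] else [M x := n]]]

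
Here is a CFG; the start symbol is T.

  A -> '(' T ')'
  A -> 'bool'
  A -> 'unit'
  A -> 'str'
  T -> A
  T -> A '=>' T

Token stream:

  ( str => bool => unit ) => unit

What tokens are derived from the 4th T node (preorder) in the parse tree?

[T [A ( [T [A str] => [T [A bool] => [T [A unit]]]] )] => [T [A unit]]]

unit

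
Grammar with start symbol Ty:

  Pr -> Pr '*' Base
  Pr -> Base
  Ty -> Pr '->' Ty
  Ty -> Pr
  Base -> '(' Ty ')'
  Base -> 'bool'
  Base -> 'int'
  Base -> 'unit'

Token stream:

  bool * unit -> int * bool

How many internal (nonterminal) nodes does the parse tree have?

10

[Ty [Pr [Pr [Base bool]] * [Base unit]] -> [Ty [Pr [Pr [Base int]] * [Base bool]]]]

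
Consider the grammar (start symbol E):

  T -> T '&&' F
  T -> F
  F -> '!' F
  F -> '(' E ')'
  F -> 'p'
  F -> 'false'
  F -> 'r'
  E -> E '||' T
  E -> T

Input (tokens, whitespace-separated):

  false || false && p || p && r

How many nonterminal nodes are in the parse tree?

[E [E [E [T [F false]]] || [T [T [F false]] && [F p]]] || [T [T [F p]] && [F r]]]

13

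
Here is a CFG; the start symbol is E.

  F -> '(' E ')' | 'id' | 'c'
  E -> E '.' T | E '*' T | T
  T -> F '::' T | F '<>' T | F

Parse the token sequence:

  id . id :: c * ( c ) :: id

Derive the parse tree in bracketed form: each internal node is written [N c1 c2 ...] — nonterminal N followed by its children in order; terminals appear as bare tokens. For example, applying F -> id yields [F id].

E
E * T
E . T * T
T . T * T
F . T * T
id . T * T
id . F :: T * T
id . id :: T * T
id . id :: F * T
id . id :: c * T
id . id :: c * F :: T
id . id :: c * ( E ) :: T
id . id :: c * ( T ) :: T
id . id :: c * ( F ) :: T
id . id :: c * ( c ) :: T
id . id :: c * ( c ) :: F
id . id :: c * ( c ) :: id

[E [E [E [T [F id]]] . [T [F id] :: [T [F c]]]] * [T [F ( [E [T [F c]]] )] :: [T [F id]]]]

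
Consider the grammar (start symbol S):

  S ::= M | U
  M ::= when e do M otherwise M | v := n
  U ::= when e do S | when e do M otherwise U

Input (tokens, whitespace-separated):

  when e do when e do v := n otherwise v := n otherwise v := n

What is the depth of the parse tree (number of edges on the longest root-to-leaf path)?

4

[S [M when e do [M when e do [M v := n] otherwise [M v := n]] otherwise [M v := n]]]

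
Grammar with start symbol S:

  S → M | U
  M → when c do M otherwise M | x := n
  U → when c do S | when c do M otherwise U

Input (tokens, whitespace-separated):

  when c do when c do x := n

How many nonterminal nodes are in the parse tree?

6

[S [U when c do [S [U when c do [S [M x := n]]]]]]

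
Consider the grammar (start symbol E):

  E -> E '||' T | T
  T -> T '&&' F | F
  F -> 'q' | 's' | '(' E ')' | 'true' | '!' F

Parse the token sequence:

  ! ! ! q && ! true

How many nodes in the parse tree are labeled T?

2

[E [T [T [F ! [F ! [F ! [F q]]]]] && [F ! [F true]]]]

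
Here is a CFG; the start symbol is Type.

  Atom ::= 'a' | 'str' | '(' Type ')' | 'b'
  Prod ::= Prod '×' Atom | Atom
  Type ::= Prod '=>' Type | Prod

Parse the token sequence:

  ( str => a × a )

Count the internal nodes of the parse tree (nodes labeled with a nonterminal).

11

[Type [Prod [Atom ( [Type [Prod [Atom str]] => [Type [Prod [Prod [Atom a]] × [Atom a]]]] )]]]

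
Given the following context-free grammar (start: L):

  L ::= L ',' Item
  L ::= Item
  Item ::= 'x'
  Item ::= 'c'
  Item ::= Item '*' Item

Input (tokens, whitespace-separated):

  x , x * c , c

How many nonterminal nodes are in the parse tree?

8

[L [L [L [Item x]] , [Item [Item x] * [Item c]]] , [Item c]]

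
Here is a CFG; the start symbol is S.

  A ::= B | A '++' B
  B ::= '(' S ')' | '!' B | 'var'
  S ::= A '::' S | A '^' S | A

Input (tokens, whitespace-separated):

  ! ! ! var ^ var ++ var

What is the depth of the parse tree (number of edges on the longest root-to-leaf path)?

6

[S [A [B ! [B ! [B ! [B var]]]]] ^ [S [A [A [B var]] ++ [B var]]]]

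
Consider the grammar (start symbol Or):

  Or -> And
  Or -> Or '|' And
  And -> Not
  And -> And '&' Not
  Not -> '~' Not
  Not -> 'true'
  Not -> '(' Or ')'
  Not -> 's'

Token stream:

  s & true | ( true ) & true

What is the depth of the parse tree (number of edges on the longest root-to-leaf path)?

7

[Or [Or [And [And [Not s]] & [Not true]]] | [And [And [Not ( [Or [And [Not true]]] )]] & [Not true]]]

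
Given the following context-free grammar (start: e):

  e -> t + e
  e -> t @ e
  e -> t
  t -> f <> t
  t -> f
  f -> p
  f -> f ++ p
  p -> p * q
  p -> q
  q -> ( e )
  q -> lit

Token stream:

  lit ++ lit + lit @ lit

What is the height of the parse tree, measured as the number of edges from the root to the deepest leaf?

[e [t [f [f [p [q lit]]] ++ [p [q lit]]]] + [e [t [f [p [q lit]]]] @ [e [t [f [p [q lit]]]]]]]

7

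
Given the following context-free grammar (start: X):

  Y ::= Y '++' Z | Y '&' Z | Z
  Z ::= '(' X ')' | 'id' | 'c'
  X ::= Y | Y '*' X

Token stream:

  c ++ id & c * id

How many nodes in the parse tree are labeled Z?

4

[X [Y [Y [Y [Z c]] ++ [Z id]] & [Z c]] * [X [Y [Z id]]]]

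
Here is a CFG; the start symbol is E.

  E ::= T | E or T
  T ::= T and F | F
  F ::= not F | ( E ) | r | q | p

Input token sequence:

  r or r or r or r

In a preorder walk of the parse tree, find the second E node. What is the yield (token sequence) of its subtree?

r or r or r

[E [E [E [E [T [F r]]] or [T [F r]]] or [T [F r]]] or [T [F r]]]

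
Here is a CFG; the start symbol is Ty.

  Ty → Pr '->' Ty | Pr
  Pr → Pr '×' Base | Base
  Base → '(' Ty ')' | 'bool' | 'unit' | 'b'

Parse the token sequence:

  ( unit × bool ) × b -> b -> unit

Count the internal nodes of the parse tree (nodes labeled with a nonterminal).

[Ty [Pr [Pr [Base ( [Ty [Pr [Pr [Base unit]] × [Base bool]]] )]] × [Base b]] -> [Ty [Pr [Base b]] -> [Ty [Pr [Base unit]]]]]

16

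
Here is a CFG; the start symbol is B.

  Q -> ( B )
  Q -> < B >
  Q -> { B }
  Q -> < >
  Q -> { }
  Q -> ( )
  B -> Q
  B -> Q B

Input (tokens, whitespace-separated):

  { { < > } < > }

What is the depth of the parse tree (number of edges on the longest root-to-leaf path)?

6

[B [Q { [B [Q { [B [Q < >]] }] [B [Q < >]]] }]]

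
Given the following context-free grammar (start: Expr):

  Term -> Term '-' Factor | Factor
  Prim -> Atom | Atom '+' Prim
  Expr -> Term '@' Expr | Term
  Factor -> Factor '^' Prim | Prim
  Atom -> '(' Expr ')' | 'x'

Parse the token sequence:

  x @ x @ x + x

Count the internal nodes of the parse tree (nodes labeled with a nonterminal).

17

[Expr [Term [Factor [Prim [Atom x]]]] @ [Expr [Term [Factor [Prim [Atom x]]]] @ [Expr [Term [Factor [Prim [Atom x] + [Prim [Atom x]]]]]]]]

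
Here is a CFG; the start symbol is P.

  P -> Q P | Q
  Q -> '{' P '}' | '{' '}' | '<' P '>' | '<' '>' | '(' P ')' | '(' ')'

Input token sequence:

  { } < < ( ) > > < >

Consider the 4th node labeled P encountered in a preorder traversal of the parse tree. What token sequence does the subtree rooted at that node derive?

( )

[P [Q { }] [P [Q < [P [Q < [P [Q ( )]] >]] >] [P [Q < >]]]]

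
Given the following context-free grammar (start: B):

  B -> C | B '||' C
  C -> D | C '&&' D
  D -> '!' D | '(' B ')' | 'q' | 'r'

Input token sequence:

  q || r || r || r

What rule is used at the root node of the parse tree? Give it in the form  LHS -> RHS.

B -> B '||' C

[B [B [B [B [C [D q]]] || [C [D r]]] || [C [D r]]] || [C [D r]]]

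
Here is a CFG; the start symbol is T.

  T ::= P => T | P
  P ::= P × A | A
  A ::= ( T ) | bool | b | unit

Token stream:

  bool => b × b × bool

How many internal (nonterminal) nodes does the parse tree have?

[T [P [A bool]] => [T [P [P [P [A b]] × [A b]] × [A bool]]]]

10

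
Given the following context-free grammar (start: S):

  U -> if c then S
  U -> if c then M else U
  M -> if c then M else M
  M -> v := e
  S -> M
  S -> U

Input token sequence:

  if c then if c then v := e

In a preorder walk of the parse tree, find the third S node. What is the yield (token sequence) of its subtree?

v := e

[S [U if c then [S [U if c then [S [M v := e]]]]]]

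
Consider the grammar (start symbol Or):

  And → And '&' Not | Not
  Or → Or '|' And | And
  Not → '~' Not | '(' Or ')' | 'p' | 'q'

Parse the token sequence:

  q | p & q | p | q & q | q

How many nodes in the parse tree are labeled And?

7

[Or [Or [Or [Or [Or [And [Not q]]] | [And [And [Not p]] & [Not q]]] | [And [Not p]]] | [And [And [Not q]] & [Not q]]] | [And [Not q]]]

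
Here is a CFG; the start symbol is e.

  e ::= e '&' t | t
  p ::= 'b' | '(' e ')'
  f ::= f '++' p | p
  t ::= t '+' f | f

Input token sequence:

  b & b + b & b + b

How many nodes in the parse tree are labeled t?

[e [e [e [t [f [p b]]]] & [t [t [f [p b]]] + [f [p b]]]] & [t [t [f [p b]]] + [f [p b]]]]

5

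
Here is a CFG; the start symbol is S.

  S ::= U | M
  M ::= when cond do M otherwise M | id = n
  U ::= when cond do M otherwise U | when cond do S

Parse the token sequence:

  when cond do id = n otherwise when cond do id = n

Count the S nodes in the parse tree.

[S [U when cond do [M id = n] otherwise [U when cond do [S [M id = n]]]]]

2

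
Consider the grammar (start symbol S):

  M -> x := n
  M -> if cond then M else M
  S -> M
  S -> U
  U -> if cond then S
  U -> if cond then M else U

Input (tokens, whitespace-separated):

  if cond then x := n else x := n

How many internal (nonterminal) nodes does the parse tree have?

[S [M if cond then [M x := n] else [M x := n]]]

4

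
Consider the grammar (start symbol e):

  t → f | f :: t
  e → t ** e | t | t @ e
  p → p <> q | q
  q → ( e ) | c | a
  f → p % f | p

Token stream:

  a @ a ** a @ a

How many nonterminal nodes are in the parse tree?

20

[e [t [f [p [q a]]]] @ [e [t [f [p [q a]]]] ** [e [t [f [p [q a]]]] @ [e [t [f [p [q a]]]]]]]]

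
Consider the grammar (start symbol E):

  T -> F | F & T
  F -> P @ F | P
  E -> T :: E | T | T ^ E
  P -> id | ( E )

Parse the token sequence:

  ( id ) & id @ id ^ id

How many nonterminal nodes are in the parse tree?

17

[E [T [F [P ( [E [T [F [P id]]]] )]] & [T [F [P id] @ [F [P id]]]]] ^ [E [T [F [P id]]]]]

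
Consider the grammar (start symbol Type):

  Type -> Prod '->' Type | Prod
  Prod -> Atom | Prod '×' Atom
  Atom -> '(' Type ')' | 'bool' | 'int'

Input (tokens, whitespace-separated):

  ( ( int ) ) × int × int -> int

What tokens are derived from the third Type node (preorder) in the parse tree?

int

[Type [Prod [Prod [Prod [Atom ( [Type [Prod [Atom ( [Type [Prod [Atom int]]] )]]] )]] × [Atom int]] × [Atom int]] -> [Type [Prod [Atom int]]]]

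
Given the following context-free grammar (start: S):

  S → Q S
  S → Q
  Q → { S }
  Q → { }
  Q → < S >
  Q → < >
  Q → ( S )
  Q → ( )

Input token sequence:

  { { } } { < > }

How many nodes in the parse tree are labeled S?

[S [Q { [S [Q { }]] }] [S [Q { [S [Q < >]] }]]]

4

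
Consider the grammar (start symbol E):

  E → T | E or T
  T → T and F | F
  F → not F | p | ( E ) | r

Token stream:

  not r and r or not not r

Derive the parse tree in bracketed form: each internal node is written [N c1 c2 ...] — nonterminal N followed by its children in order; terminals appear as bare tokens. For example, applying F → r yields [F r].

[E [E [T [T [F not [F r]]] and [F r]]] or [T [F not [F not [F r]]]]]

E
E or T
T or T
T and F or T
F and F or T
not F and F or T
not r and F or T
not r and r or T
not r and r or F
not r and r or not F
not r and r or not not F
not r and r or not not r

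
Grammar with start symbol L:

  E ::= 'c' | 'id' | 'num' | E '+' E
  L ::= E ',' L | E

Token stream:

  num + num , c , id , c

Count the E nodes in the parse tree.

[L [E [E num] + [E num]] , [L [E c] , [L [E id] , [L [E c]]]]]

6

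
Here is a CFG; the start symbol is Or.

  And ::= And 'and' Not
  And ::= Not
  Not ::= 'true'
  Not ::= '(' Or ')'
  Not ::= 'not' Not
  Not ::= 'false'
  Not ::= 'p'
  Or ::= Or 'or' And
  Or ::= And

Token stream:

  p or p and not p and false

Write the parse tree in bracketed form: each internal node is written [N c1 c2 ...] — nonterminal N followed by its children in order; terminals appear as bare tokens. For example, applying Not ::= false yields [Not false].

[Or [Or [And [Not p]]] or [And [And [And [Not p]] and [Not not [Not p]]] and [Not false]]]

Or
Or or And
And or And
Not or And
p or And
p or And and Not
p or And and Not and Not
p or Not and Not and Not
p or p and Not and Not
p or p and not Not and Not
p or p and not p and Not
p or p and not p and false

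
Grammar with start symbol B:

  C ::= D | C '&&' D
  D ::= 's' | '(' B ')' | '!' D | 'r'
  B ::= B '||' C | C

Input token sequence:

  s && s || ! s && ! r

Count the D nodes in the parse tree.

[B [B [C [C [D s]] && [D s]]] || [C [C [D ! [D s]]] && [D ! [D r]]]]

6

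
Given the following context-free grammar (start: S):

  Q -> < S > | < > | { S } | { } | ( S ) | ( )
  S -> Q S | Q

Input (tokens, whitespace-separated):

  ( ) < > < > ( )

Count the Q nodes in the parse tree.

4

[S [Q ( )] [S [Q < >] [S [Q < >] [S [Q ( )]]]]]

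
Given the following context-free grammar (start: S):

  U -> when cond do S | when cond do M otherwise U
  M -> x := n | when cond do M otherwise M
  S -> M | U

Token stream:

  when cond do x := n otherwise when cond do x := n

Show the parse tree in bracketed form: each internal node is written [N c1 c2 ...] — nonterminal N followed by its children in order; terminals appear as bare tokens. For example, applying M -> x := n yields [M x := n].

S
U
when cond do M otherwise U
when cond do x := n otherwise U
when cond do x := n otherwise when cond do S
when cond do x := n otherwise when cond do M
when cond do x := n otherwise when cond do x := n

[S [U when cond do [M x := n] otherwise [U when cond do [S [M x := n]]]]]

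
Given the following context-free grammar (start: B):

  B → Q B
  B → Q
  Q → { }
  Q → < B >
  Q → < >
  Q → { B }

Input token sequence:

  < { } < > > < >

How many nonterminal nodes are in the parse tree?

[B [Q < [B [Q { }] [B [Q < >]]] >] [B [Q < >]]]

8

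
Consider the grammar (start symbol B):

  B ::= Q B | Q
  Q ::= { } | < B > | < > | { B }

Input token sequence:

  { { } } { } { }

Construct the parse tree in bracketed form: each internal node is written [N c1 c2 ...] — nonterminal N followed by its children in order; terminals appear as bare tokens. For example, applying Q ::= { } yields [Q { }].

[B [Q { [B [Q { }]] }] [B [Q { }] [B [Q { }]]]]

B
Q B
{ B } B
{ Q } B
{ { } } B
{ { } } Q B
{ { } } { } B
{ { } } { } Q
{ { } } { } { }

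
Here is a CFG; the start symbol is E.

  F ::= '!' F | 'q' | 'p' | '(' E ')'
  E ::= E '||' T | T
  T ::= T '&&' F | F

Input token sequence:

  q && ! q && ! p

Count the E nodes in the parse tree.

[E [T [T [T [F q]] && [F ! [F q]]] && [F ! [F p]]]]

1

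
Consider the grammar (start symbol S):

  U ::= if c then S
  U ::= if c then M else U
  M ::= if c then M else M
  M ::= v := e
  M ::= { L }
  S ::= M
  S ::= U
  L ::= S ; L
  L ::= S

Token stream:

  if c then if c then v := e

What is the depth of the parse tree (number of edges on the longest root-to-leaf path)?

6

[S [U if c then [S [U if c then [S [M v := e]]]]]]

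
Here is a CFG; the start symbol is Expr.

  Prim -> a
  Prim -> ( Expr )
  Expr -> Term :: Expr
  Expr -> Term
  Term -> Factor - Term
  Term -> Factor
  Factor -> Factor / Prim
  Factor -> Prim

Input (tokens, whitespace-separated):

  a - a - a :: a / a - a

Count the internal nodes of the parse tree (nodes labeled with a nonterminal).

19

[Expr [Term [Factor [Prim a]] - [Term [Factor [Prim a]] - [Term [Factor [Prim a]]]]] :: [Expr [Term [Factor [Factor [Prim a]] / [Prim a]] - [Term [Factor [Prim a]]]]]]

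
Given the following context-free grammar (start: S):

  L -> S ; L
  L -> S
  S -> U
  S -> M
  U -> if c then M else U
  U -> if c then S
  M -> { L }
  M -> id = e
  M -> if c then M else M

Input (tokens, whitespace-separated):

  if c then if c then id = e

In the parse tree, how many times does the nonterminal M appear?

[S [U if c then [S [U if c then [S [M id = e]]]]]]

1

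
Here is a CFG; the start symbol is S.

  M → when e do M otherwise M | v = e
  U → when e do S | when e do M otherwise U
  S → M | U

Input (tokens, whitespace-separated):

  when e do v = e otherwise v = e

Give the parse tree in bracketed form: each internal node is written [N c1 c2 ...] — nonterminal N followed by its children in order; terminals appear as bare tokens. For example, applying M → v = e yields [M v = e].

S
M
when e do M otherwise M
when e do v = e otherwise M
when e do v = e otherwise v = e

[S [M when e do [M v = e] otherwise [M v = e]]]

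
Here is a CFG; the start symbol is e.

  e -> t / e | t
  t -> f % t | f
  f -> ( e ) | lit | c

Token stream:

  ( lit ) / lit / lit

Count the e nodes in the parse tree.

4

[e [t [f ( [e [t [f lit]]] )]] / [e [t [f lit]] / [e [t [f lit]]]]]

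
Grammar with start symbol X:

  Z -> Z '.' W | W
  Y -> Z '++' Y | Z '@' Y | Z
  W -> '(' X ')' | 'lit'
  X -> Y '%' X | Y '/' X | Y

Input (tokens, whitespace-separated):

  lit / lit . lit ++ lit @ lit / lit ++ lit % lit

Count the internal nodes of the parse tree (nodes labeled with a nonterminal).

[X [Y [Z [W lit]]] / [X [Y [Z [Z [W lit]] . [W lit]] ++ [Y [Z [W lit]] @ [Y [Z [W lit]]]]] / [X [Y [Z [W lit]] ++ [Y [Z [W lit]]]] % [X [Y [Z [W lit]]]]]]]

27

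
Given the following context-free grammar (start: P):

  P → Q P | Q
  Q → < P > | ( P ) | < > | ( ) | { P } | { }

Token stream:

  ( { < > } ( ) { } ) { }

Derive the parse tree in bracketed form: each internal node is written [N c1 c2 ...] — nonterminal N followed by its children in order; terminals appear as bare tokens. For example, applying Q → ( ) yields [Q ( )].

P
Q P
( P ) P
( Q P ) P
( { P } P ) P
( { Q } P ) P
( { < > } P ) P
( { < > } Q P ) P
( { < > } ( ) P ) P
( { < > } ( ) Q ) P
( { < > } ( ) { } ) P
( { < > } ( ) { } ) Q
( { < > } ( ) { } ) { }

[P [Q ( [P [Q { [P [Q < >]] }] [P [Q ( )] [P [Q { }]]]] )] [P [Q { }]]]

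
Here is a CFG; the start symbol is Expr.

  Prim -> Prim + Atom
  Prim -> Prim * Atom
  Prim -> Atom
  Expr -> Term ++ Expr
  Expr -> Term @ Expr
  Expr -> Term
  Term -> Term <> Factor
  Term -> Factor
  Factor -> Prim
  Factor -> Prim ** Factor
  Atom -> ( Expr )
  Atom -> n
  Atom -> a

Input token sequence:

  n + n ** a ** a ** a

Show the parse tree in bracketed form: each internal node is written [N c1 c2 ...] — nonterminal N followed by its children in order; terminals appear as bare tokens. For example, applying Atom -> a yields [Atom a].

[Expr [Term [Factor [Prim [Prim [Atom n]] + [Atom n]] ** [Factor [Prim [Atom a]] ** [Factor [Prim [Atom a]] ** [Factor [Prim [Atom a]]]]]]]]

Expr
Term
Factor
Prim ** Factor
Prim + Atom ** Factor
Atom + Atom ** Factor
n + Atom ** Factor
n + n ** Factor
n + n ** Prim ** Factor
n + n ** Atom ** Factor
n + n ** a ** Factor
n + n ** a ** Prim ** Factor
n + n ** a ** Atom ** Factor
n + n ** a ** a ** Factor
n + n ** a ** a ** Prim
n + n ** a ** a ** Atom
n + n ** a ** a ** a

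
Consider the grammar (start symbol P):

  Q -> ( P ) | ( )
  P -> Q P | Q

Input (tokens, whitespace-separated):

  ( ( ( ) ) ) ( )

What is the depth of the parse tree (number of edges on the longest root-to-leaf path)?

6

[P [Q ( [P [Q ( [P [Q ( )]] )]] )] [P [Q ( )]]]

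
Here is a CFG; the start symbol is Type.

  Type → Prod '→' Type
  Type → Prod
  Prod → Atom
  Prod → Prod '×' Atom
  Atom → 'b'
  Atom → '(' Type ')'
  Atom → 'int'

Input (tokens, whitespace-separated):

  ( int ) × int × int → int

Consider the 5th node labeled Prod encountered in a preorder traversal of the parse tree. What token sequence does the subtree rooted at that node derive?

int

[Type [Prod [Prod [Prod [Atom ( [Type [Prod [Atom int]]] )]] × [Atom int]] × [Atom int]] → [Type [Prod [Atom int]]]]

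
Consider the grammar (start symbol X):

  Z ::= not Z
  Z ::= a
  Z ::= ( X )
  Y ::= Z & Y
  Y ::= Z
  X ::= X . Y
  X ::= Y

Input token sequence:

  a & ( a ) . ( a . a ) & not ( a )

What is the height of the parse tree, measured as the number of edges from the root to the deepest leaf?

8

[X [X [Y [Z a] & [Y [Z ( [X [Y [Z a]]] )]]]] . [Y [Z ( [X [X [Y [Z a]]] . [Y [Z a]]] )] & [Y [Z not [Z ( [X [Y [Z a]]] )]]]]]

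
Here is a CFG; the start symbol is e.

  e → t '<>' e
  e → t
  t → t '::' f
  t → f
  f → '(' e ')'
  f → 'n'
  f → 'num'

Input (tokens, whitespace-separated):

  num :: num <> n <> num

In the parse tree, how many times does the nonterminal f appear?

4

[e [t [t [f num]] :: [f num]] <> [e [t [f n]] <> [e [t [f num]]]]]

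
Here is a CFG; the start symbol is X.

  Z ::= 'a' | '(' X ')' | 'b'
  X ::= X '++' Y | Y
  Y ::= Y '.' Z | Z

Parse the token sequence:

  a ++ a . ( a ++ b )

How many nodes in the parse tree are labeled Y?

5

[X [X [Y [Z a]]] ++ [Y [Y [Z a]] . [Z ( [X [X [Y [Z a]]] ++ [Y [Z b]]] )]]]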